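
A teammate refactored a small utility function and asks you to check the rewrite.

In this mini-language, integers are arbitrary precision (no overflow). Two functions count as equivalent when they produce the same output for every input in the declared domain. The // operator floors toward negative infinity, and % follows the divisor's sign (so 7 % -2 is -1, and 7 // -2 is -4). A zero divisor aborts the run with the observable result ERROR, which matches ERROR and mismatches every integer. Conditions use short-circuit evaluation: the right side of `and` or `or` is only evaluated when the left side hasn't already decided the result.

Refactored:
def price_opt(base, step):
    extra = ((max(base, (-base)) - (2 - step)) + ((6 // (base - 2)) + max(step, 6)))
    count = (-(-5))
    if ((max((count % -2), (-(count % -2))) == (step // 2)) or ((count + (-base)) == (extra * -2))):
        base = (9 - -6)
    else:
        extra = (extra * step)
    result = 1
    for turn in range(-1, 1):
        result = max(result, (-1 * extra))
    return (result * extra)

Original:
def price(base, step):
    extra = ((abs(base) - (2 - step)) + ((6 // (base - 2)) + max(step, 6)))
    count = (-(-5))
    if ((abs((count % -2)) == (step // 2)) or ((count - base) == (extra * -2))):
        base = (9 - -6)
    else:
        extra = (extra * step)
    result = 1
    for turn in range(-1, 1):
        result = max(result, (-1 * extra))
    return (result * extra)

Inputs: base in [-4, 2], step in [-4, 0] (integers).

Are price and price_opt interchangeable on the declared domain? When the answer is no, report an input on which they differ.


The two are interchangeable: constant usage differs; also arithmetic usage differs; also min/max/abs usage differs, and every declared input agrees.
Spot check at base=-1, step=-3 — price: extra = 0; count = 5; ((abs((count % -2)) == (step // 2)) or ((count - base) == (extra * -2))) -> false; extra = 0; result = 1; [turn=-1]; result = 1; [turn=0]; result = 1; return 0. price_opt: extra = 0; count = 5; ((max((count % -2), (-(count % -2))) == (step // 2)) or ((count + (-base)) == (extra * -2))) -> false; extra = 0; result = 1; [turn=-1]; result = 1; [turn=0]; result = 1; return 0. Both give 0.
Every one of the 35 inputs gives matching results.
verdict: equivalent


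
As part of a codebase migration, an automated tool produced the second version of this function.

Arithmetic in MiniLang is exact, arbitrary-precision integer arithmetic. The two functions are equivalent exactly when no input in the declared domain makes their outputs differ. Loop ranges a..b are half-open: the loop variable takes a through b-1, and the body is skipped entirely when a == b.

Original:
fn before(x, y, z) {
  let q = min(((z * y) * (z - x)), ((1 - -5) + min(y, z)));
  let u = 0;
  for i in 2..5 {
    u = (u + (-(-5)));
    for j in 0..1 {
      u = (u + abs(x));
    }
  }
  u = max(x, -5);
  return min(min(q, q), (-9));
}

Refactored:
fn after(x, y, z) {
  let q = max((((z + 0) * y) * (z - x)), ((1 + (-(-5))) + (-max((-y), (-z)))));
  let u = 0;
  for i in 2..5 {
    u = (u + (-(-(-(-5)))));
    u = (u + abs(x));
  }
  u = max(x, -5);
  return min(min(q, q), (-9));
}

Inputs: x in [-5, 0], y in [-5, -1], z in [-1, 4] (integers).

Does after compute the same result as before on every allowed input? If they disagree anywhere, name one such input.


On input x=-5, y=-5, z=1, before returns -30 while after returns -9.
verdict: not equivalent; witness: x=-5, y=-5, z=1


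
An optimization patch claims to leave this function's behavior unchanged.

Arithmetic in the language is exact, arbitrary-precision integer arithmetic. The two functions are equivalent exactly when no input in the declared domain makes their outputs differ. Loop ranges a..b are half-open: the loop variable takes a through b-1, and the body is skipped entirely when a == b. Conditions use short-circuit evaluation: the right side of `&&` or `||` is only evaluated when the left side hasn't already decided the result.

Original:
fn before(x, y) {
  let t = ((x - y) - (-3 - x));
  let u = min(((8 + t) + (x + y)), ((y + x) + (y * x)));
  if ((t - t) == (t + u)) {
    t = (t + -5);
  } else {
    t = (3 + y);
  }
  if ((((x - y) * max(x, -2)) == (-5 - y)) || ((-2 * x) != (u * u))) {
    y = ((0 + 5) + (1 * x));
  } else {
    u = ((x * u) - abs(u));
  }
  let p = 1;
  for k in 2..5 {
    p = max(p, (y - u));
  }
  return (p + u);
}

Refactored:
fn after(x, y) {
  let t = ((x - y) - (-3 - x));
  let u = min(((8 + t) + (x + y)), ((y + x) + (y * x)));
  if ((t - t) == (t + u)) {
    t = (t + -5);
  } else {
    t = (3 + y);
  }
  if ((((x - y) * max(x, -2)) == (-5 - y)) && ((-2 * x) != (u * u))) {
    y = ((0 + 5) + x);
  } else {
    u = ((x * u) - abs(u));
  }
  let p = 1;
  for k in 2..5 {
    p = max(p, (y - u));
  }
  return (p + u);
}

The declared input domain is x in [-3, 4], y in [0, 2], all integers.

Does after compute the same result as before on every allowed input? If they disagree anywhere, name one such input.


Input x=-3, y=0: 2 from before versus 7 from after.
verdict: not equivalent; witness: x=-3, y=0


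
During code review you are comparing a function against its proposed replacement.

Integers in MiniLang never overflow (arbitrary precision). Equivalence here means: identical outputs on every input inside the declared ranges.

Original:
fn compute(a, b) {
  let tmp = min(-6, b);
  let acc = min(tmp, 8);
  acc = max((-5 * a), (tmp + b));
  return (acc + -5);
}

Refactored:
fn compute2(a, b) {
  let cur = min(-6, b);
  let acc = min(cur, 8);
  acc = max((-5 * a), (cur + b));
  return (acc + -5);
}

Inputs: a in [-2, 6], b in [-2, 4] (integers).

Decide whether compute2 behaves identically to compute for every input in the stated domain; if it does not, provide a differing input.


Equivalent — the differences include local variable names differ, yet no declared input distinguishes the two.
Tracing a=0, b=2: compute: tmp = -6; acc = -6; acc = 0; return -5 | compute2: cur = -6; acc = -6; acc = 0; return -5 — matching result -5.
Every one of the 63 inputs gives matching results.
verdict: equivalent


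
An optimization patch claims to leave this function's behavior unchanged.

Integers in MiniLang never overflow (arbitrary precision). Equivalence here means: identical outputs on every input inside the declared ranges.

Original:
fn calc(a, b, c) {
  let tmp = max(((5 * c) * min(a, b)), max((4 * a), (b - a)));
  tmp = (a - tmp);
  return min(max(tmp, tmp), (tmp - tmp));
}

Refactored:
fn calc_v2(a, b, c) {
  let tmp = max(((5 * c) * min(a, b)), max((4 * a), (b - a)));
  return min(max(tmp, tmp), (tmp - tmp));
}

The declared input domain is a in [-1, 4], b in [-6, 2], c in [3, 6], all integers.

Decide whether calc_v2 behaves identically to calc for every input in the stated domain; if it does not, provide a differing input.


On input a=-1, b=-6, c=3, calc returns 0 while calc_v2 returns -4.
verdict: not equivalent; witness: a=-1, b=-6, c=3


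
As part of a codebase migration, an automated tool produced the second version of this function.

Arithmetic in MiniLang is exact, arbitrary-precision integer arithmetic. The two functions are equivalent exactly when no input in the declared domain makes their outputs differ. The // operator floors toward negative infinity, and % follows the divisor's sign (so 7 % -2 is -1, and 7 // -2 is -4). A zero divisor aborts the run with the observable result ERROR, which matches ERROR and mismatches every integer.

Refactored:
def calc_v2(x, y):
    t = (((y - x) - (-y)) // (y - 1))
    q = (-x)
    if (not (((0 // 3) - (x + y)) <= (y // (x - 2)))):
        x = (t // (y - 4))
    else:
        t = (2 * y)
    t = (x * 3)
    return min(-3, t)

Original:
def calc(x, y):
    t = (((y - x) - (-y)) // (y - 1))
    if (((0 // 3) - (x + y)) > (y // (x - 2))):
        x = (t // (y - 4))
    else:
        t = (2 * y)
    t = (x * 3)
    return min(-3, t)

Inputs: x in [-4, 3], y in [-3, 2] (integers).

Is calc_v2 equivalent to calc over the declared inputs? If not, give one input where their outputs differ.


Side by side, the visible changes include: statement counts differ; local variable names differ; comparison usage differs; boolean connective usage differs.
Spot check at x=0, y=-1 — calc: t = 1; (((0 // 3) - (x + y)) > (y // (x - 2))) -> true; x = -1; t = -3; return -3. calc_v2: t = 1; q = 0; (not (((0 // 3) - (x + y)) <= (y // (x - 2)))) -> true; x = -1; t = -3; return -3. Both give -3.
An exhaustive pass over the 48 declared inputs shows identical outputs.
verdict: equivalent


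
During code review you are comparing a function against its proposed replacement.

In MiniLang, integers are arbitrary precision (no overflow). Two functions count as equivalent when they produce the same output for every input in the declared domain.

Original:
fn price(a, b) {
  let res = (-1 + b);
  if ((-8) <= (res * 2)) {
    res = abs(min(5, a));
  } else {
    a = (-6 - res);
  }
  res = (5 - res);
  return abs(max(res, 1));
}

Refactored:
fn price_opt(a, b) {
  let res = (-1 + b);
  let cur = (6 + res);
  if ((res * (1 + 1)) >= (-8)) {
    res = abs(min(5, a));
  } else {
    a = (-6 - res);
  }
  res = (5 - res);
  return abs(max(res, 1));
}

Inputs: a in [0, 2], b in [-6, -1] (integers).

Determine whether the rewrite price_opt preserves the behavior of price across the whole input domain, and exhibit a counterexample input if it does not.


Side by side, the visible changes include: statement counts differ; comparison usage differs; constant usage differs; local variable names differ; arithmetic usage differs.
Tracing a=0, b=-3: price: res := -4 | ((-8) <= (res * 2)): true | res := 0 | res := 5 | result 5 | price_opt: res := -4 | cur := 2 | ((res * (1 + 1)) >= (-8)): true | res := 0 | res := 5 | result 5 — matching result 5.
Checked all 18 inputs in the declared domain: the outputs agree on every one.
verdict: equivalent


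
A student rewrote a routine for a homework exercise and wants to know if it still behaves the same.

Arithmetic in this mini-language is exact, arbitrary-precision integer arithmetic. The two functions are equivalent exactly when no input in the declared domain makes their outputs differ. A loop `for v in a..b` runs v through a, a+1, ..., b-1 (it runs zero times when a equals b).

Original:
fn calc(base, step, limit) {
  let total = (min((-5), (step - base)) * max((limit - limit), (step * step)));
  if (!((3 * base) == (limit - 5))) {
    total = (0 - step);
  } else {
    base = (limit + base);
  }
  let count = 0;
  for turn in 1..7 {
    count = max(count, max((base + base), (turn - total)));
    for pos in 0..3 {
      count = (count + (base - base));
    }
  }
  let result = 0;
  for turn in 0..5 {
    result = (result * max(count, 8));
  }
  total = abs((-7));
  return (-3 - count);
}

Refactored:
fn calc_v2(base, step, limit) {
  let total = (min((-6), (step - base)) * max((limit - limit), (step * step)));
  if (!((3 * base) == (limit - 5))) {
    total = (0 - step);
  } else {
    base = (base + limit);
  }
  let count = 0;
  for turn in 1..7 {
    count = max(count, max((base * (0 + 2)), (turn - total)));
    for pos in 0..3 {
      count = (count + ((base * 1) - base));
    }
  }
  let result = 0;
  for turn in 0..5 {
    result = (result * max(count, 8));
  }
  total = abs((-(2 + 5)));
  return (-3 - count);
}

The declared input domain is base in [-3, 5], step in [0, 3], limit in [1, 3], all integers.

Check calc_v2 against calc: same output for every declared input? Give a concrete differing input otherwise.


The rewrite breaks on base=-1, step=1, limit=2, where the results are -14 and -15.
calc: total = -5; (!((3 * base) == (limit - 5))) -> false; base = 1; count = 0; [turn=1]; count = 6; [pos=0]; count = 6; [pos=1]; count = 6; [pos=2]; count = 6; [turn=2]; count = 7; [pos=0]; count = 7; [pos=1]; count = 7; [pos=2]; count = 7; [turn=3]; count = 8; [pos=0]; count = 8; [pos=1]; count = 8; [pos=2]; count = 8; [turn=4]; count = 9; [pos=0]; count = 9; [pos=1]; count = 9; [pos=2]; count = 9; [turn=5]; count = 10; [pos=0]; count = 10; [pos=1]; count = 10; [pos=2]; count = 10; [turn=6]; count = 11; [pos=0]; count = 11; [pos=1]; count = 11; [pos=2]; count = 11; result = 0; [turn=0]; result = 0; [turn=1]; result = 0; [turn=2]; result = 0; [turn=3]; result = 0; [turn=4]; result = 0; total = 7; return -14
calc_v2: total = -6; (!((3 * base) == (limit - 5))) -> false; base = 1; count = 0; [turn=1]; count = 7; [pos=0]; count = 7; [pos=1]; count = 7; [pos=2]; count = 7; [turn=2]; count = 8; [pos=0]; count = 8; [pos=1]; count = 8; [pos=2]; count = 8; [turn=3]; count = 9; [pos=0]; count = 9; [pos=1]; count = 9; [pos=2]; count = 9; [turn=4]; count = 10; [pos=0]; count = 10; [pos=1]; count = 10; [pos=2]; count = 10; [turn=5]; count = 11; [pos=0]; count = 11; [pos=1]; count = 11; [pos=2]; count = 11; [turn=6]; count = 12; [pos=0]; count = 12; [pos=1]; count = 12; [pos=2]; count = 12; result = 0; [turn=0]; result = 0; [turn=1]; result = 0; [turn=2]; result = 0; [turn=3]; result = 0; [turn=4]; result = 0; total = 7; return -15
verdict: not equivalent; witness: base=-1, step=1, limit=2


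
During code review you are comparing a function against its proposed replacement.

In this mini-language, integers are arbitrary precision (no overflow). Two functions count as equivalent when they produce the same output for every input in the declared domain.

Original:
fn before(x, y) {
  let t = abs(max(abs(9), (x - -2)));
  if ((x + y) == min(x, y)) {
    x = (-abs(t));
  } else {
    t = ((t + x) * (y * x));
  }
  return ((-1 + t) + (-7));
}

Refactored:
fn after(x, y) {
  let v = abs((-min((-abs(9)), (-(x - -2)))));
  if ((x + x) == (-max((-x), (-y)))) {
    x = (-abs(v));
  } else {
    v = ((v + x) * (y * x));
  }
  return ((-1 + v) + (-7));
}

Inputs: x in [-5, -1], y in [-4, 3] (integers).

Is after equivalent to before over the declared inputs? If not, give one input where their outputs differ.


Take x=-5, y=0.
before: t becomes 9; next ((x + y) == min(x, y)) evaluates to true; next x becomes -9; next final value 1
after: v becomes 9; next ((x + x) == (-max((-x), (-y)))) evaluates to false; next v becomes 0; next final value -8
1 and -8 differ, so these are not the same function on this domain.
verdict: not equivalent; witness: x=-5, y=0


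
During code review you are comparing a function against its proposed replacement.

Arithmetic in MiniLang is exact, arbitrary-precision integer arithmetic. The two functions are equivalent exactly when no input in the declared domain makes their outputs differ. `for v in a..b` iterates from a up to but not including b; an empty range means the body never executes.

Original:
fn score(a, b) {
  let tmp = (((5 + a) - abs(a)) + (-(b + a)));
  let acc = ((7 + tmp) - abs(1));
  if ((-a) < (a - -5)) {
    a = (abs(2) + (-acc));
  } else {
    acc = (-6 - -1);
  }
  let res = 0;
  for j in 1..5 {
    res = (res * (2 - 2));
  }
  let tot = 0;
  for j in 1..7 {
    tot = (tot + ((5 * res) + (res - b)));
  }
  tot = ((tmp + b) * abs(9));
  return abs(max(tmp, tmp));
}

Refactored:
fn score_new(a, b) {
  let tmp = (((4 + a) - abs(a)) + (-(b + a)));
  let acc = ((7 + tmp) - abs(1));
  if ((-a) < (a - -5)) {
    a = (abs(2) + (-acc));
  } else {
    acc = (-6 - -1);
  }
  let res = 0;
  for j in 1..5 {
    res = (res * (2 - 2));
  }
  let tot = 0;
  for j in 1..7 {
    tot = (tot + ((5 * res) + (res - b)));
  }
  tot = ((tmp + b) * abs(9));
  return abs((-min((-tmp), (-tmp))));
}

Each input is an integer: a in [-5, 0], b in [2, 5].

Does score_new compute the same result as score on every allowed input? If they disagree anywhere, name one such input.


Evaluate both at a=-5, b=2.
score: tmp becomes -2; next acc becomes 4; next ((-a) < (a - -5)) evaluates to false; next acc becomes -5; next res becomes 0; next at j=1:; next res becomes 0; next at j=2:; next res becomes 0; next at j=3:; next res becomes 0; next at j=4:; next res becomes 0; next tot becomes 0; next at j=1:; next tot becomes -2; next at j=2:; next tot becomes -4; next at j=3:; next tot becomes -6; next at j=4:; next tot becomes -8; next at j=5:; next tot becomes -10; next at j=6:; next tot becomes -12; next tot becomes 0; next final value 2
score_new: tmp becomes -3; next acc becomes 3; next ((-a) < (a - -5)) evaluates to false; next acc becomes -5; next res becomes 0; next at j=1:; next res becomes 0; next at j=2:; next res becomes 0; next at j=3:; next res becomes 0; next at j=4:; next res becomes 0; next tot becomes 0; next at j=1:; next tot becomes -2; next at j=2:; next tot becomes -4; next at j=3:; next tot becomes -6; next at j=4:; next tot becomes -8; next at j=5:; next tot becomes -10; next at j=6:; next tot becomes -12; next tot becomes -9; next final value 3
2 != 3, so the rewrite changes behavior.
verdict: not equivalent; witness: a=-5, b=2


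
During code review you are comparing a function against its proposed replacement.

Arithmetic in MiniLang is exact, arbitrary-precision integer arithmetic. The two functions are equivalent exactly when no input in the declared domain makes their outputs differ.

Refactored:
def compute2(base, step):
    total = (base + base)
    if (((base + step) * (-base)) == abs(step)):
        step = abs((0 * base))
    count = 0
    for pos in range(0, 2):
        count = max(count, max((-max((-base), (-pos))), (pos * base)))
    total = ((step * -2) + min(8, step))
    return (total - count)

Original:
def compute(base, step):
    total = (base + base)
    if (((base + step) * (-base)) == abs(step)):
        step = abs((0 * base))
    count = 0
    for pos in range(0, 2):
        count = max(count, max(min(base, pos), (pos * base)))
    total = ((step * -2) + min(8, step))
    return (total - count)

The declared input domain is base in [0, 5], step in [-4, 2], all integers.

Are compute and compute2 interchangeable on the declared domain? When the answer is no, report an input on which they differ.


Changes here: min/max/abs usage differs; the full 42-point sweep finds no disagreement.
verdict: equivalent


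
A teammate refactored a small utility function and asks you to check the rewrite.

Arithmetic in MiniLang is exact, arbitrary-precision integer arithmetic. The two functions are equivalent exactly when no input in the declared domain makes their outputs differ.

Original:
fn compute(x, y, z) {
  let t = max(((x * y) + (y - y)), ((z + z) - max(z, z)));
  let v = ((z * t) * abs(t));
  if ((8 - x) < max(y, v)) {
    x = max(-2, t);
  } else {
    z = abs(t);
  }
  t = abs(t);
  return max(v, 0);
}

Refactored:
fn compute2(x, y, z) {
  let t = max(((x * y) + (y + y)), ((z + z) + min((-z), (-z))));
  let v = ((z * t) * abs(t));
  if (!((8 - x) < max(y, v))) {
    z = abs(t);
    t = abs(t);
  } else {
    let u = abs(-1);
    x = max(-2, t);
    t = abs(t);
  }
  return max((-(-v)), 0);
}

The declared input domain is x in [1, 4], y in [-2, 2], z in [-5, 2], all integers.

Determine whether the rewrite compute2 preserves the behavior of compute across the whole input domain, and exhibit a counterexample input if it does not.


Consider the input x=1, y=-2, z=-5.
compute: t = -2; v = 20; ((8 - x) < max(y, v)) -> true; x = -2; t = 2; return 20
compute2: t = -5; v = 125; (!((8 - x) < max(y, v))) -> false; u = 1; x = -2; t = 5; return 125
20 vs 125 — the two versions disagree here.
verdict: not equivalent; witness: x=1, y=-2, z=-5


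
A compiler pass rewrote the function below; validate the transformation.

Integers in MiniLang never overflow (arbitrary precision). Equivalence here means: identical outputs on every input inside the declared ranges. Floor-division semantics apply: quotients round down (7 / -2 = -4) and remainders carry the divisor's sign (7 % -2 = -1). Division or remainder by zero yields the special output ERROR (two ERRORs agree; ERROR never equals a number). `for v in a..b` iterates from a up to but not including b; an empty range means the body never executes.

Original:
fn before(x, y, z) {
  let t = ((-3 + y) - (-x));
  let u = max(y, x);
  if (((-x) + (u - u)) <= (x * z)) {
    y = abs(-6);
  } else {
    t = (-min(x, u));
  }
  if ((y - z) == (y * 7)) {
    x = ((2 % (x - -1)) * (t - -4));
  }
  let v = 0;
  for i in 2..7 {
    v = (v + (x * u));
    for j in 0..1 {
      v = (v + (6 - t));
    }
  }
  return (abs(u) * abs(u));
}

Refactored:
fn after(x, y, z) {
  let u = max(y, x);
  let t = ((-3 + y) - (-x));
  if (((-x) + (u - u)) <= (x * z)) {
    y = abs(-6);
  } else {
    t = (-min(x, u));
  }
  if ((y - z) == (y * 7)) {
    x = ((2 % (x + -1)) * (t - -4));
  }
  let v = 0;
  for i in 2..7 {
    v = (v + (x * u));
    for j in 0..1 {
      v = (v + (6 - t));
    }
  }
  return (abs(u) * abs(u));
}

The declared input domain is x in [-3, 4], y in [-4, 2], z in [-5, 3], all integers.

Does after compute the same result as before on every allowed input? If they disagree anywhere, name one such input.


These are not equivalent — on x=-1, y=0, z=0 the outputs split (ERROR vs 0).
before: t := -4 | u := 0 | (((-x) + (u - u)) <= (x * z)): false | t := 1 | ((y - z) == (y * 7)): true | divide-by-zero, output ERROR
after: u := 0 | t := -4 | (((-x) + (u - u)) <= (x * z)): false | t := 1 | ((y - z) == (y * 7)): true | x := 0 | v := 0 | iter i=2: | v := 0 | iter j=0: | v := 5 | iter i=3: | v := 5 | iter j=0: | v := 10 | iter i=4: | v := 10 | iter j=0: | v := 15 | iter i=5: | v := 15 | iter j=0: | v := 20 | iter i=6: | v := 20 | iter j=0: | v := 25 | result 0
verdict: not equivalent; witness: x=-1, y=0, z=0


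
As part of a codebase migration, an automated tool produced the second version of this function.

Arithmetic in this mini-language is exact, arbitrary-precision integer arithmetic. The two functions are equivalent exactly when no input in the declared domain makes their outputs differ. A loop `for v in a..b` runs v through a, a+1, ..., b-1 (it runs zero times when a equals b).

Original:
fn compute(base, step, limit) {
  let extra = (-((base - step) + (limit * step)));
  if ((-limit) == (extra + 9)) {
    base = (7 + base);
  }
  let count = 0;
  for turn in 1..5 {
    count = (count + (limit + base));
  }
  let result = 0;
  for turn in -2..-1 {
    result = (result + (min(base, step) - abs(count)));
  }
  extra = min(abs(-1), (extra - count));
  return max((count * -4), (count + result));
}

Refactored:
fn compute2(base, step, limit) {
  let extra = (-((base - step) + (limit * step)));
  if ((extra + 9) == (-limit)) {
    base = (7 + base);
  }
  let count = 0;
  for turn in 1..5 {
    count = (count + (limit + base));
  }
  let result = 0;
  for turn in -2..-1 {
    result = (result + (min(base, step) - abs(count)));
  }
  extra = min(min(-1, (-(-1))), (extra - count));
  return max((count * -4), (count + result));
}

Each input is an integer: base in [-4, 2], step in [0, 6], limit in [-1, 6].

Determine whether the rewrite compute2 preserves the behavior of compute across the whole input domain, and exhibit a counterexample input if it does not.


The suspicious-looking change has no observable effect anywhere in the declared ranges.
Spot check at base=-4, step=6, limit=4 — compute: extra becomes -14; next ((-limit) == (extra + 9)) evaluates to false; next count becomes 0; next at turn=1:; next count becomes 0; next at turn=2:; next count becomes 0; next at turn=3:; next count becomes 0; next at turn=4:; next count becomes 0; next result becomes 0; next at turn=-2:; next result becomes -4; next extra becomes -14; next final value 0. compute2: extra becomes -14; next ((extra + 9) == (-limit)) evaluates to false; next count becomes 0; next at turn=1:; next count becomes 0; next at turn=2:; next count becomes 0; next at turn=3:; next count becomes 0; next at turn=4:; next count becomes 0; next result becomes 0; next at turn=-2:; next result becomes -4; next extra becomes -14; next final value 0. Both give 0.
Across all 392 domain points the two functions coincide.
verdict: equivalent


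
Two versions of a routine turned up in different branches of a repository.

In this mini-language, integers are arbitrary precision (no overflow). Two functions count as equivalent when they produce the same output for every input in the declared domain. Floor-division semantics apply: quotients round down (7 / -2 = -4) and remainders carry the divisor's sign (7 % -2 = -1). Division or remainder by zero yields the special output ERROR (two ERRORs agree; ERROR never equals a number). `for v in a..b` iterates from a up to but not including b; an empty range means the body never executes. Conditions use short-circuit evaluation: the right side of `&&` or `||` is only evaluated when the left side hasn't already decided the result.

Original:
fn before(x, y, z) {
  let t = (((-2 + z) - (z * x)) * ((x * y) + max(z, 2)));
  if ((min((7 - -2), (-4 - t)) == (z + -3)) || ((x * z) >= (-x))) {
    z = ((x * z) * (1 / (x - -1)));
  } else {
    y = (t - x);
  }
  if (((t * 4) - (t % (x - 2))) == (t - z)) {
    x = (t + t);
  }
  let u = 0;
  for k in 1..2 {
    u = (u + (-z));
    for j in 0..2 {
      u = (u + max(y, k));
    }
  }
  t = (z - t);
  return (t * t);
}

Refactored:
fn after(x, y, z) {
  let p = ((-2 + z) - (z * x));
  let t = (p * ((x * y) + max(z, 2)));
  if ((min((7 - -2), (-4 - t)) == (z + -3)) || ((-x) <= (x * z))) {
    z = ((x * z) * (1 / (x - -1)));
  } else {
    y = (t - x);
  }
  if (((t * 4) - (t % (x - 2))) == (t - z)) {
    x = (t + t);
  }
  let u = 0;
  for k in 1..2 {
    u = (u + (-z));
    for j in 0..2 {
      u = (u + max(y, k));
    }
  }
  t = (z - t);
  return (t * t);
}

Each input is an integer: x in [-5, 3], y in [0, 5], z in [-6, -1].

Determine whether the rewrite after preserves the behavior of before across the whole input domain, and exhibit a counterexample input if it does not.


Comparing the listings, the differences include: comparison usage differs; and statement counts differ; and local variable names differ.
Spot check at x=1, y=5, z=-2 — before: t = -14; ((min((7 - -2), (-4 - t)) == (z + -3)) || ((x * z) >= (-x))) -> false; y = -15; (((t * 4) - (t % (x - 2))) == (t - z)) -> false; u = 0; [k=1]; u = 2; [j=0]; u = 3; [j=1]; u = 4; t = 12; return 144. after: p = -2; t = -14; ((min((7 - -2), (-4 - t)) == (z + -3)) || ((-x) <= (x * z))) -> false; y = -15; (((t * 4) - (t % (x - 2))) == (t - z)) -> false; u = 0; [k=1]; u = 2; [j=0]; u = 3; [j=1]; u = 4; t = 12; return 144. Both give 144.
Every one of the 324 inputs gives matching results.
verdict: equivalent


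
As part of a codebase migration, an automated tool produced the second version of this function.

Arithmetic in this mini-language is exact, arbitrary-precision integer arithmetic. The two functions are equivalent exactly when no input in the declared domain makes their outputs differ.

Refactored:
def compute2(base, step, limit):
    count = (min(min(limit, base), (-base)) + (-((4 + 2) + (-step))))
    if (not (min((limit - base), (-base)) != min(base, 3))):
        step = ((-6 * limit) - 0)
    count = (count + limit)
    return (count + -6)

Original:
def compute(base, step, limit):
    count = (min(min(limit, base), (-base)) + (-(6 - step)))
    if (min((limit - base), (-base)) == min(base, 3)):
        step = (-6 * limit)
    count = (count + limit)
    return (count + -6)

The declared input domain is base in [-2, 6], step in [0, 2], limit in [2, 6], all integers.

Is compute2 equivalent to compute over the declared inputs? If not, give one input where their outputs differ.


Although comparison usage differs; and boolean connective usage differs; and constant usage differs; and arithmetic usage differs, 135/135 inputs agree.
verdict: equivalent


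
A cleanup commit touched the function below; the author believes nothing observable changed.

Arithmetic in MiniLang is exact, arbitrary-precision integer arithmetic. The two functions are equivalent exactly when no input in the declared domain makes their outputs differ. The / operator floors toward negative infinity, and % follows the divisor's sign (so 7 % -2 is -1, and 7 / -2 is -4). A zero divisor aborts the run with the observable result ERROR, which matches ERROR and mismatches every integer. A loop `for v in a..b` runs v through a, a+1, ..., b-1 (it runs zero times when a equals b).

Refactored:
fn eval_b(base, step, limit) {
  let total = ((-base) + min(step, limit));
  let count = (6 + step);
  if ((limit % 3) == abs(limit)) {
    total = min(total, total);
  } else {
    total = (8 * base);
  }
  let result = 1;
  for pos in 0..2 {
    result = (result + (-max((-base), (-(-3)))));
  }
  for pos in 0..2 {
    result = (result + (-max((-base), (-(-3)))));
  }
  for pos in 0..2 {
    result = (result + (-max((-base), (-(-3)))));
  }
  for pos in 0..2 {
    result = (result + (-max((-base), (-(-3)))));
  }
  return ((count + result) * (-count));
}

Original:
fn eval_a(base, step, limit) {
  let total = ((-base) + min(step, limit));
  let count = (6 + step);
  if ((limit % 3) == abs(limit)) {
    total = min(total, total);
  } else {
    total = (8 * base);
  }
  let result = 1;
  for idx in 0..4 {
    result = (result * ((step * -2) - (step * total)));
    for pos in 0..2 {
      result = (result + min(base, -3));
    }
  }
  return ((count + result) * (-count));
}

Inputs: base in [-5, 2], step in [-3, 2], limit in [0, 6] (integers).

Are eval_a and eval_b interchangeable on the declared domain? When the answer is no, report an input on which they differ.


Evaluate both at base=-5, step=-3, limit=0.
eval_a: total := 2 | count := 3 | ((limit % 3) == abs(limit)): true | total := 2 | result := 1 | iter idx=0: | result := 12 | iter pos=0: | result := 7 | iter pos=1: | result := 2 | iter idx=1: | result := 24 | iter pos=0: | result := 19 | iter pos=1: | result := 14 | iter idx=2: | result := 168 | iter pos=0: | result := 163 | iter pos=1: | result := 158 | iter idx=3: | result := 1896 | iter pos=0: | result := 1891 | iter pos=1: | result := 1886 | result -5667
eval_b: total := 2 | count := 3 | ((limit % 3) == abs(limit)): true | total := 2 | result := 1 | iter pos=0: | result := -4 | iter pos=1: | result := -9 | iter pos=0: | result := -14 | iter pos=1: | result := -19 | iter pos=0: | result := -24 | iter pos=1: | result := -29 | iter pos=0: | result := -34 | iter pos=1: | result := -39 | result 108
-5667 != 108, so the rewrite changes behavior.
verdict: not equivalent; witness: base=-5, step=-3, limit=0


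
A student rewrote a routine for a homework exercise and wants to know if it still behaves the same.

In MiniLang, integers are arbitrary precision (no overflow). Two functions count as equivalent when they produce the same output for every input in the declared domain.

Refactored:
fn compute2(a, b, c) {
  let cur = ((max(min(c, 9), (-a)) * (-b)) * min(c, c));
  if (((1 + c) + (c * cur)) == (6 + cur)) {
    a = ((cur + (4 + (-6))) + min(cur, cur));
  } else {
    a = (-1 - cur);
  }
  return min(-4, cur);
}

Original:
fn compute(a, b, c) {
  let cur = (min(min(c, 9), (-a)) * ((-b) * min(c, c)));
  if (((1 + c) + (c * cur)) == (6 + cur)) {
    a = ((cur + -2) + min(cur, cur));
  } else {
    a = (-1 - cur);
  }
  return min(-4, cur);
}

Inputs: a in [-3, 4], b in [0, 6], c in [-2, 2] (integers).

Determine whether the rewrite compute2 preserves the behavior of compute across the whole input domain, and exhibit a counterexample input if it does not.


There is a counterexample at a=-3, b=1, c=2: -4 on one side, -6 on the other.
compute: cur := -4 | (((1 + c) + (c * cur)) == (6 + cur)): false | a := 3 | result -4
compute2: cur := -6 | (((1 + c) + (c * cur)) == (6 + cur)): false | a := 5 | result -6
verdict: not equivalent; witness: a=-3, b=1, c=2


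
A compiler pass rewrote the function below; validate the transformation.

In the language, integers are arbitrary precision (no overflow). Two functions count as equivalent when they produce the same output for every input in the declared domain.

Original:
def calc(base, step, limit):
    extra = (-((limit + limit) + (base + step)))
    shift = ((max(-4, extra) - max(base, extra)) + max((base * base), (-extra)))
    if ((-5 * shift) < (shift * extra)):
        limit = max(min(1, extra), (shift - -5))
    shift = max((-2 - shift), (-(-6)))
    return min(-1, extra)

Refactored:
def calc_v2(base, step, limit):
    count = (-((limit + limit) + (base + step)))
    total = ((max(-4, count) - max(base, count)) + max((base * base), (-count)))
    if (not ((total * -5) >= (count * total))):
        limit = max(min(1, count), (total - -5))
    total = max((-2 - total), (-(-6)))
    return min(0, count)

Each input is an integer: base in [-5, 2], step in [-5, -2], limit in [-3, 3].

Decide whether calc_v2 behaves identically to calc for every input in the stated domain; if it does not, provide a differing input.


Run the pair on base=-5, step=-5, limit=-3.
calc: extra := 16 | shift := 25 | ((-5 * shift) < (shift * extra)): true | limit := 30 | shift := 6 | result -1
calc_v2: count := 16 | total := 25 | (not ((total * -5) >= (count * total))): true | limit := 30 | total := 6 | result 0
-1 != 0, so the rewrite changes behavior.
verdict: not equivalent; witness: base=-5, step=-5, limit=-3


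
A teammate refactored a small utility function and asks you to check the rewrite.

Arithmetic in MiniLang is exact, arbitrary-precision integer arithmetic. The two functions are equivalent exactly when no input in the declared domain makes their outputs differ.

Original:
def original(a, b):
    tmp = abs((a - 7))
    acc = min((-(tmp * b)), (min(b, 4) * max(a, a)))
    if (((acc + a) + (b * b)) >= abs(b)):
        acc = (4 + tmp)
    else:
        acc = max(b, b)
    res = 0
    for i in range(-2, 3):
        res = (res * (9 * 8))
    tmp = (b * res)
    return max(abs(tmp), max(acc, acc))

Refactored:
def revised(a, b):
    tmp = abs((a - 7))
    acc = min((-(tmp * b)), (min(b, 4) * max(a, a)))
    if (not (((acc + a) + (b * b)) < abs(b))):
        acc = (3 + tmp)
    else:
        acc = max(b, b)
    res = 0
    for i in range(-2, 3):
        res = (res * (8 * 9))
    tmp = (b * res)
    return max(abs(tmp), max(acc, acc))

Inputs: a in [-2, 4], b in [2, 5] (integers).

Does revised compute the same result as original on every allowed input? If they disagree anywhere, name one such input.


On input a=3, b=5, original returns 8 while revised returns 7.
verdict: not equivalent; witness: a=3, b=5


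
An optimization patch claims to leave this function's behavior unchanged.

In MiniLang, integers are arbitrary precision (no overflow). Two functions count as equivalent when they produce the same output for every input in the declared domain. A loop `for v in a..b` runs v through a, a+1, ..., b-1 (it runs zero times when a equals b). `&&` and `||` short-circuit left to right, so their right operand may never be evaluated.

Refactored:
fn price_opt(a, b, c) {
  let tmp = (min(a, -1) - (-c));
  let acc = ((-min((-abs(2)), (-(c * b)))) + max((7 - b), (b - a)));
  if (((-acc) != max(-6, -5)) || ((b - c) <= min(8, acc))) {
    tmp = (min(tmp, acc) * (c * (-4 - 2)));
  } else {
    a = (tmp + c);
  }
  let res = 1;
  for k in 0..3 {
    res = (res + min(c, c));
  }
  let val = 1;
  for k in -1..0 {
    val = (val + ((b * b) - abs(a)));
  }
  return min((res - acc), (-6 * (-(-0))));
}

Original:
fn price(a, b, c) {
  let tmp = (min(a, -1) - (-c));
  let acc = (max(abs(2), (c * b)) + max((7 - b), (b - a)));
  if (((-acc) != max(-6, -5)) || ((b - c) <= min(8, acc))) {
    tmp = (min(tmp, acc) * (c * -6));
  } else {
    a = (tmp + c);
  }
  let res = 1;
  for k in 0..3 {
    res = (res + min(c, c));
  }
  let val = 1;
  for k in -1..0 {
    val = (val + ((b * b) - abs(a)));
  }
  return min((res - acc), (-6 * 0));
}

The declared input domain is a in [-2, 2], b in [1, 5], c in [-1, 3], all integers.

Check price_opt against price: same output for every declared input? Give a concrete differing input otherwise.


This is a faithful refactor — arithmetic usage differs; also constant usage differs; also min/max/abs usage differs, but the computed results match everywhere.
Spot check at a=1, b=4, c=2 — price: tmp = 1; acc = 11; (((-acc) != max(-6, -5)) || ((b - c) <= min(8, acc))) -> true; tmp = -12; res = 1; [k=0]; res = 3; [k=1]; res = 5; [k=2]; res = 7; val = 1; [k=-1]; val = 16; return -4. price_opt: tmp = 1; acc = 11; (((-acc) != max(-6, -5)) || ((b - c) <= min(8, acc))) -> true; tmp = -12; res = 1; [k=0]; res = 3; [k=1]; res = 5; [k=2]; res = 7; val = 1; [k=-1]; val = 16; return -4. Both give -4.
Every one of the 125 inputs gives matching results.
verdict: equivalent


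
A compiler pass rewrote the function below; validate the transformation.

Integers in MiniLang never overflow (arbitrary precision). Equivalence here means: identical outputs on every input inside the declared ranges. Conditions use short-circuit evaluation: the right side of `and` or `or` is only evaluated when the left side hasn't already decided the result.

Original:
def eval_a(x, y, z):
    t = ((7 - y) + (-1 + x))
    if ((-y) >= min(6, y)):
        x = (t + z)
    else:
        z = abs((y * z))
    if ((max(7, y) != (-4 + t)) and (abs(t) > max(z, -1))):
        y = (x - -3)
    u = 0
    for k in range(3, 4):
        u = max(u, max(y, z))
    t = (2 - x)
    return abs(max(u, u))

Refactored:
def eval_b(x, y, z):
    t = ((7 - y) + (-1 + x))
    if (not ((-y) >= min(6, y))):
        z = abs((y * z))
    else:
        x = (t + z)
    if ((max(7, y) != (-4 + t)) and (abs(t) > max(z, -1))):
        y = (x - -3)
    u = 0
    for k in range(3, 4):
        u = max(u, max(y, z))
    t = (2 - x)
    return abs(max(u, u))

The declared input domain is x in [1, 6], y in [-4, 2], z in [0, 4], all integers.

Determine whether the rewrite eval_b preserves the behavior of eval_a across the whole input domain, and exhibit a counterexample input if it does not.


The two are interchangeable: boolean connective usage differs, and every declared input agrees.
Spot check at x=1, y=1, z=2 — eval_a: t=6, then ((-y) >= min(6, y)) is false, then z=2, then ((max(7, y) != (-4 + t)) and (abs(t) > max(z, -1))) is true, then y=4, then u=0, then (k=3), then u=4, then t=1, then returns 4. eval_b: t=6, then (not ((-y) >= min(6, y))) is true, then z=2, then ((max(7, y) != (-4 + t)) and (abs(t) > max(z, -1))) is true, then y=4, then u=0, then (k=3), then u=4, then t=1, then returns 4. Both give 4.
Sweeping the whole domain (210 inputs) finds no disagreement.
verdict: equivalent


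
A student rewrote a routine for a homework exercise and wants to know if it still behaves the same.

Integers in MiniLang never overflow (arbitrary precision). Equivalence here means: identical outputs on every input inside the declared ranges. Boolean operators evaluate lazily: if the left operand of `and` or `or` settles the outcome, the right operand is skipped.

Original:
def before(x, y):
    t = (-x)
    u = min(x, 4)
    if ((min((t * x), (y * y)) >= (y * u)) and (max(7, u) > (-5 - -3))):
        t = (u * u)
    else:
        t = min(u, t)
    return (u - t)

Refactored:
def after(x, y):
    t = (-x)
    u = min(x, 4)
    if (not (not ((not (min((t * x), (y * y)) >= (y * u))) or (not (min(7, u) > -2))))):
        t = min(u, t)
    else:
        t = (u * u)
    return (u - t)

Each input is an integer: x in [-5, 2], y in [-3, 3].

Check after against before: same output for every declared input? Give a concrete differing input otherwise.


Consider the input x=-3, y=3.
before: t=3, then u=-3, then ((min((t * x), (y * y)) >= (y * u)) and (max(7, u) > (-5 - -3))) is true, then t=9, then returns -12
after: t=3, then u=-3, then (not (not ((not (min((t * x), (y * y)) >= (y * u))) or (not (min(7, u) > -2))))) is true, then t=-3, then returns 0
-12 vs 0 — the two versions disagree here.
verdict: not equivalent; witness: x=-3, y=3


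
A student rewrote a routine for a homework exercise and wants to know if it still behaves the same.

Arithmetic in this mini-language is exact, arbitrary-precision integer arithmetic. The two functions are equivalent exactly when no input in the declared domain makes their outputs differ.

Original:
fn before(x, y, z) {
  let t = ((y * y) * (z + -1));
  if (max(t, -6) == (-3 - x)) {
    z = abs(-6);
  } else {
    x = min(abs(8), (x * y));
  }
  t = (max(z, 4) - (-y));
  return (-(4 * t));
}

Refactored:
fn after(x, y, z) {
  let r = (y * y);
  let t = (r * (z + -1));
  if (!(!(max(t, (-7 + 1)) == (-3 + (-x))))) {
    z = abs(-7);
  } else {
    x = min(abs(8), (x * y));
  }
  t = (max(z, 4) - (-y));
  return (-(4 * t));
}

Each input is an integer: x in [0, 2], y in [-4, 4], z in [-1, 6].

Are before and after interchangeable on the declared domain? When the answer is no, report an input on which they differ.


Run the pair on x=1, y=-2, z=0.
before: t := -4 | (max(t, -6) == (-3 - x)): true | z := 6 | t := 4 | result -16
after: r := 4 | t := -4 | (!(!(max(t, (-7 + 1)) == (-3 + (-x))))): true | z := 7 | t := 5 | result -20
-16 vs -20 — the two versions disagree here.
verdict: not equivalent; witness: x=1, y=-2, z=0
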